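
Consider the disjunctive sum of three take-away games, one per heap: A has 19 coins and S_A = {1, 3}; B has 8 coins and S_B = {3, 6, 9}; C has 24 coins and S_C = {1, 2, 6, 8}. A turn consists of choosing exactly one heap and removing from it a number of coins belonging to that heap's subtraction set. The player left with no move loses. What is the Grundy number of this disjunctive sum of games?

Heap A, S = {1, 3}:
n :  0  1  2  3  4  5  6  7  8  9 10 11 12 13 14 15 16 17 18 19
G :  0  1  0  1  0  1  0  1  0  1  0  1  0  1  0  1  0  1  0  1
G_A(19) = 1.
Heap B, S = {3, 6, 9}:
n : 0 1 2 3 4 5 6 7 8
G : 0 0 0 1 1 1 2 2 2
G_B(8) = 2.
Heap C, S = {1, 2, 6, 8}:
G(0) = 0
G(1) = mex{0} = 1
G(2) = mex{1,0} = 2
G(3) = mex{2,1} = 0
G(4) = mex{0,2} = 1
G(5) = mex{1,0} = 2
G(6) = mex{2,1,0} = 3
G(7) = mex{3,2,1} = 0
G(8) = mex{0,3,2,0} = 1
G(9) = mex{1,0,0,1} = 2
G(10) = mex{2,1,1,2} = 0
G(11) = mex{0,2,2,0} = 1
G(12) = mex{1,0,3,1} = 2
G(13) = mex{2,1,0,2} = 3
G(14) = mex{3,2,1,3} = 0
G(15) = mex{0,3,2,0} = 1
G(16) = mex{1,0,0,1} = 2
G(17) = mex{2,1,1,2} = 0
G(18) = mex{0,2,2,0} = 1
G(19) = mex{1,0,3,1} = 2
G(20) = mex{2,1,0,2} = 3
G(21) = mex{3,2,1,3} = 0
G(22) = mex{0,3,2,0} = 1
G(23) = mex{1,0,0,1} = 2
G(24) = mex{2,1,1,2} = 0
G_C(24) = 0.
Combined Grundy value = 1 ⊕ 2 ⊕ 0 = 3.

3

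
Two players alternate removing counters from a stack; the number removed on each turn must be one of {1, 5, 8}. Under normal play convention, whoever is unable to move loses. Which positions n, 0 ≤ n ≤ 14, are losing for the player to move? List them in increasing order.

0, 2, 4, 6, 13

n :  0  1  2  3  4  5  6  7  8  9 10 11 12 13 14
G :  0  1  0  1  0  1  0  1  2  3  2  3  2  0  1
P-positions are exactly the n with G(n) = 0.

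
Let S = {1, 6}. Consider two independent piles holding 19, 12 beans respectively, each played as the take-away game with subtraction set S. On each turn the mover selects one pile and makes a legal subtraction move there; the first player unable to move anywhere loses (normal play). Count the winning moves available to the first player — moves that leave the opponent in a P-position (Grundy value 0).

0

All piles use S = {1, 6}:
n :  0  1  2  3  4  5  6  7  8  9 10 11 12 13 14 15 16 17 18 19
G :  0  1  0  1  0  1  2  0  1  0  1  0  1  2  0  1  0  1  0  1
Pile A: G(19) = 1.
Pile B: G(12) = 1.
Combined Grundy value = 1 ⊕ 1 = 0.
A winning move leaves total XOR = 0, i.e. changes one component's Grundy value g to g ⊕ X where X is the current total.
Pile A: target g' = 1⊕0 = 1, but every legal move changes the Grundy value (mex property), so 0 moves.
Pile B: target g' = 1⊕0 = 1, but every legal move changes the Grundy value (mex property), so 0 moves.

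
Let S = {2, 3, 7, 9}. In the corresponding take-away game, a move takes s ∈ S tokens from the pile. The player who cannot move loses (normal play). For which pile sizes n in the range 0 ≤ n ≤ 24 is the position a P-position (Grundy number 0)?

0, 1, 5, 6, 11, 16, 17, 21, 22

G(0) = 0
G(1) = mex{} = 0
G(2) = mex{0} = 1
G(3) = mex{0,0} = 1
G(4) = mex{1,0} = 2
G(5) = mex{1,1} = 0
G(6) = mex{2,1} = 0
G(7) = mex{0,2,0} = 1
G(8) = mex{0,0,0} = 1
G(9) = mex{1,0,1,0} = 2
G(10) = mex{1,1,1,0} = 2
G(11) = mex{2,1,2,1} = 0
G(12) = mex{2,2,0,1} = 3
G(13) = mex{0,2,0,2} = 1
G(14) = mex{3,0,1,0} = 2
G(15) = mex{1,3,1,0} = 2
G(16) = mex{2,1,2,1} = 0
G(17) = mex{2,2,2,1} = 0
G(18) = mex{0,2,0,2} = 1
G(19) = mex{0,0,3,2} = 1
G(20) = mex{1,0,1,0} = 2
G(21) = mex{1,1,2,3} = 0
G(22) = mex{2,1,2,1} = 0
G(23) = mex{0,2,0,2} = 1
G(24) = mex{0,0,0,2} = 1
P-positions are exactly the n with G(n) = 0.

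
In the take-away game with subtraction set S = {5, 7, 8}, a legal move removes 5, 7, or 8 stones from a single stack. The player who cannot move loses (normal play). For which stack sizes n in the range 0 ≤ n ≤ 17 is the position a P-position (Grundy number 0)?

0, 1, 2, 3, 4, 13, 14, 15, 16, 17

n :  0  1  2  3  4  5  6  7  8  9 10 11 12 13 14 15 16 17
G :  0  0  0  0  0  1  1  1  1  1  2  2  2  0  0  0  0  0
P-positions are exactly the n with G(n) = 0.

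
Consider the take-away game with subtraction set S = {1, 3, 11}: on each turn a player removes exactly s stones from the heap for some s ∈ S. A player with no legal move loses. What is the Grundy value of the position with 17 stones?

G(0) = 0
G(1) = mex{0} = 1
G(2) = mex{1} = 0
G(3) = mex{0,0} = 1
G(4) = mex{1,1} = 0
G(5) = mex{0,0} = 1
G(6) = mex{1,1} = 0
G(7) = mex{0,0} = 1
G(8) = mex{1,1} = 0
G(9) = mex{0,0} = 1
G(10) = mex{1,1} = 0
G(11) = mex{0,0,0} = 1
G(12) = mex{1,1,1} = 0
G(13) = mex{0,0,0} = 1
G(14) = mex{1,1,1} = 0
G(15) = mex{0,0,0} = 1
G(16) = mex{1,1,1} = 0
G(17) = mex{0,0,0} = 1

1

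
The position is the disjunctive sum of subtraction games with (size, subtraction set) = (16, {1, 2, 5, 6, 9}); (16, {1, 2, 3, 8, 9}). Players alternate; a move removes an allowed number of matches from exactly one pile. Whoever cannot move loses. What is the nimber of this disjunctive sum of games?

Pile A, S = {1, 2, 5, 6, 9}:
G(0) = 0
G(1) = mex{0} = 1
G(2) = mex{1,0} = 2
G(3) = mex{2,1} = 0
G(4) = mex{0,2} = 1
G(5) = mex{1,0,0} = 2
G(6) = mex{2,1,1,0} = 3
G(7) = mex{3,2,2,1} = 0
G(8) = mex{0,3,0,2} = 1
G(9) = mex{1,0,1,0,0} = 2
G(10) = mex{2,1,2,1,1} = 0
G(11) = mex{0,2,3,2,2} = 1
G(12) = mex{1,0,0,3,0} = 2
G(13) = mex{2,1,1,0,1} = 3
G(14) = mex{3,2,2,1,2} = 0
G(15) = mex{0,3,0,2,3} = 1
G(16) = mex{1,0,1,0,0} = 2
G_A(16) = 2.
Pile B, S = {1, 2, 3, 8, 9}:
n :  0  1  2  3  4  5  6  7  8  9 10 11 12 13 14 15 16
G :  0  1  2  3  0  1  2  3  4  5  0  1  2  3  0  1  2
G_B(16) = 2.
Combined Grundy value = 2 ⊕ 2 = 0.

0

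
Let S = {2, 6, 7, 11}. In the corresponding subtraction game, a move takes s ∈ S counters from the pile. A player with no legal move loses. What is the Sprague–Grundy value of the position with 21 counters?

2

n :  0  1  2  3  4  5  6  7  8  9 10 11 12 13 14 15 16 17 18 19 20 21
G :  0  0  1  1  0  0  1  1  2  0  3  1  2  0  0  1  1  0  0  1  1  2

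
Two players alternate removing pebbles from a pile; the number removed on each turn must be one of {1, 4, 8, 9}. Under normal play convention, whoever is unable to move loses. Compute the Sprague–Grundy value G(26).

G(0) = 0
G(1) = mex{0} = 1
G(2) = mex{1} = 0
G(3) = mex{0} = 1
G(4) = mex{1,0} = 2
G(5) = mex{2,1} = 0
G(6) = mex{0,0} = 1
G(7) = mex{1,1} = 0
G(8) = mex{0,2,0} = 1
G(9) = mex{1,0,1,0} = 2
G(10) = mex{2,1,0,1} = 3
G(11) = mex{3,0,1,0} = 2
G(12) = mex{2,1,2,1} = 0
G(13) = mex{0,2,0,2} = 1
G(14) = mex{1,3,1,0} = 2
G(15) = mex{2,2,0,1} = 3
G(16) = mex{3,0,1,0} = 2
G(17) = mex{2,1,2,1} = 0
G(18) = mex{0,2,3,2} = 1
G(19) = mex{1,3,2,3} = 0
G(20) = mex{0,2,0,2} = 1
G(21) = mex{1,0,1,0} = 2
G(22) = mex{2,1,2,1} = 0
G(23) = mex{0,0,3,2} = 1
G(24) = mex{1,1,2,3} = 0
G(25) = mex{0,2,0,2} = 1
G(26) = mex{1,0,1,0} = 2

2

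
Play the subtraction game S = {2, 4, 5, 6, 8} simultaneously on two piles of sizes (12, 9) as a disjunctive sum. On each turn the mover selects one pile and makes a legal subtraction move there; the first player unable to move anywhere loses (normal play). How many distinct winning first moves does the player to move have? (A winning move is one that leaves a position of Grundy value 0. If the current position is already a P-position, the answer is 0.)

All piles use S = {2, 4, 5, 6, 8}:
G(0) = 0
G(1) = mex{} = 0
G(2) = mex{0} = 1
G(3) = mex{0} = 1
G(4) = mex{1,0} = 2
G(5) = mex{1,0,0} = 2
G(6) = mex{2,1,0,0} = 3
G(7) = mex{2,1,1,0} = 3
G(8) = mex{3,2,1,1,0} = 4
G(9) = mex{3,2,2,1,0} = 4
G(10) = mex{4,3,2,2,1} = 0
G(11) = mex{4,3,3,2,1} = 0
G(12) = mex{0,4,3,3,2} = 1
Pile A: G(12) = 1.
Pile B: G(9) = 4.
Combined Grundy value = 1 ⊕ 4 = 5.
A winning move leaves total XOR = 0, i.e. changes one component's Grundy value g to g ⊕ X where X is the current total.
Pile A: need g' = 1⊕5 = 4. Options: 12−2→G=0, 12−4→G=4, 12−5→G=3, 12−6→G=3, 12−8→G=2. Hits: 1.
Pile B: need g' = 4⊕5 = 1. Options: 9−2→G=3, 9−4→G=2, 9−5→G=2, 9−6→G=1, 9−8→G=0. Hits: 1.

2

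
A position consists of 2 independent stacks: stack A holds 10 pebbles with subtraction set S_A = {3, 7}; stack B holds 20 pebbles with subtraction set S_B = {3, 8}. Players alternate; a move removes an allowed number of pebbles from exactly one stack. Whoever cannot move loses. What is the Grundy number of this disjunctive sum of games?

Stack A, S = {3, 7}:
n :  0  1  2  3  4  5  6  7  8  9 10
G :  0  0  0  1  1  1  0  2  2  1  0
G_A(10) = 0.
Stack B, S = {3, 8}:
G(0) = 0
G(1) = mex{} = 0
G(2) = mex{} = 0
G(3) = mex{0} = 1
G(4) = mex{0} = 1
G(5) = mex{0} = 1
G(6) = mex{1} = 0
G(7) = mex{1} = 0
G(8) = mex{1,0} = 2
G(9) = mex{0,0} = 1
G(10) = mex{0,0} = 1
G(11) = mex{2,1} = 0
G(12) = mex{1,1} = 0
G(13) = mex{1,1} = 0
G(14) = mex{0,0} = 1
G(15) = mex{0,0} = 1
G(16) = mex{0,2} = 1
G(17) = mex{1,1} = 0
G(18) = mex{1,1} = 0
G(19) = mex{1,0} = 2
G(20) = mex{0,0} = 1
G_B(20) = 1.
Combined Grundy value = 0 ⊕ 1 = 1.

1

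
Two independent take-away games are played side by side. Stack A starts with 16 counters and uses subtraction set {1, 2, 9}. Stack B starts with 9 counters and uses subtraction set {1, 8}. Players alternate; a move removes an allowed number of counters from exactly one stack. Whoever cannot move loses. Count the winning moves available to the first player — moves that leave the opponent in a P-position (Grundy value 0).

0

Stack A, S = {1, 2, 9}:
G(0) = 0
G(1) = mex{0} = 1
G(2) = mex{1,0} = 2
G(3) = mex{2,1} = 0
G(4) = mex{0,2} = 1
G(5) = mex{1,0} = 2
G(6) = mex{2,1} = 0
G(7) = mex{0,2} = 1
G(8) = mex{1,0} = 2
G(9) = mex{2,1,0} = 3
G(10) = mex{3,2,1} = 0
G(11) = mex{0,3,2} = 1
G(12) = mex{1,0,0} = 2
G(13) = mex{2,1,1} = 0
G(14) = mex{0,2,2} = 1
G(15) = mex{1,0,0} = 2
G(16) = mex{2,1,1} = 0
G_A(16) = 0.
Stack B, S = {1, 8}:
n : 0 1 2 3 4 5 6 7 8 9
G : 0 1 0 1 0 1 0 1 2 0
G_B(9) = 0.
Combined Grundy value = 0 ⊕ 0 = 0.
A winning move leaves total XOR = 0, i.e. changes one component's Grundy value g to g ⊕ X where X is the current total.
Stack A: target g' = 0⊕0 = 0, but every legal move changes the Grundy value (mex property), so 0 moves.
Stack B: target g' = 0⊕0 = 0, but every legal move changes the Grundy value (mex property), so 0 moves.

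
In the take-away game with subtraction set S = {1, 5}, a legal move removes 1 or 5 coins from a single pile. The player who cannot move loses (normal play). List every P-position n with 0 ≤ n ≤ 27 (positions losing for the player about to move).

n :  0  1  2  3  4  5  6  7  8  9 10 11 12 13 14 15 16 17 18 19 20 21 22 23 24 25 26 27
G :  0  1  0  1  0  1  0  1  0  1  0  1  0  1  0  1  0  1  0  1  0  1  0  1  0  1  0  1
P-positions are exactly the n with G(n) = 0.

0, 2, 4, 6, 8, 10, 12, 14, 16, 18, 20, 22, 24, 26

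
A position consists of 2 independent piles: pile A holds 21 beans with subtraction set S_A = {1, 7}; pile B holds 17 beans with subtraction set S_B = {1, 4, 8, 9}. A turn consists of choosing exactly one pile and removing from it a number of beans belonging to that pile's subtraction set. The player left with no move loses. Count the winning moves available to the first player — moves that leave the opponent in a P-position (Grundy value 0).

Pile A, S = {1, 7}:
G(0) = 0
G(1) = mex{0} = 1
G(2) = mex{1} = 0
G(3) = mex{0} = 1
G(4) = mex{1} = 0
G(5) = mex{0} = 1
G(6) = mex{1} = 0
G(7) = mex{0,0} = 1
G(8) = mex{1,1} = 0
G(9) = mex{0,0} = 1
G(10) = mex{1,1} = 0
G(11) = mex{0,0} = 1
G(12) = mex{1,1} = 0
G(13) = mex{0,0} = 1
G(14) = mex{1,1} = 0
G(15) = mex{0,0} = 1
G(16) = mex{1,1} = 0
G(17) = mex{0,0} = 1
G(18) = mex{1,1} = 0
G(19) = mex{0,0} = 1
G(20) = mex{1,1} = 0
G(21) = mex{0,0} = 1
G_A(21) = 1.
Pile B, S = {1, 4, 8, 9}:
n :  0  1  2  3  4  5  6  7  8  9 10 11 12 13 14 15 16 17
G :  0  1  0  1  2  0  1  0  1  2  3  2  0  1  2  3  2  0
G_B(17) = 0.
Combined Grundy value = 1 ⊕ 0 = 1.
A winning move leaves total XOR = 0, i.e. changes one component's Grundy value g to g ⊕ X where X is the current total.
Pile A: need g' = 1⊕1 = 0. Options: 21−1→G=0, 21−7→G=0. Hits: 2.
Pile B: need g' = 0⊕1 = 1. Options: 17−1→G=2, 17−4→G=1, 17−8→G=2, 17−9→G=1. Hits: 2.

4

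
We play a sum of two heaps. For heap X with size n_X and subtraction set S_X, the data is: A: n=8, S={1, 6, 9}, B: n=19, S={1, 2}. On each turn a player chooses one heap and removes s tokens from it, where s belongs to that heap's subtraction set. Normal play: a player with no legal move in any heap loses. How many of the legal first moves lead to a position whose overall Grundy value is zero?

0

Heap A, S = {1, 6, 9}:
G(0) = 0
G(1) = mex{0} = 1
G(2) = mex{1} = 0
G(3) = mex{0} = 1
G(4) = mex{1} = 0
G(5) = mex{0} = 1
G(6) = mex{1,0} = 2
G(7) = mex{2,1} = 0
G(8) = mex{0,0} = 1
G_A(8) = 1.
Heap B, S = {1, 2}:
n :  0  1  2  3  4  5  6  7  8  9 10 11 12 13 14 15 16 17 18 19
G :  0  1  2  0  1  2  0  1  2  0  1  2  0  1  2  0  1  2  0  1
G_B(19) = 1.
Combined Grundy value = 1 ⊕ 1 = 0.
A winning move leaves total XOR = 0, i.e. changes one component's Grundy value g to g ⊕ X where X is the current total.
Heap A: target g' = 1⊕0 = 1, but every legal move changes the Grundy value (mex property), so 0 moves.
Heap B: target g' = 1⊕0 = 1, but every legal move changes the Grundy value (mex property), so 0 moves.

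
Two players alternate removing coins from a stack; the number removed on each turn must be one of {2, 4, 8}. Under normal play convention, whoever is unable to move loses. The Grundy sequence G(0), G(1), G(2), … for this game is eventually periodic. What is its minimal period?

6

n :  0  1  2  3  4  5  6  7  8  9 10 11 12 13 14 15
G :  0  0  1  1  2  2  0  0  1  1  2  2  0  0  1  1
G(n+6) = G(n) holds for n = 0,…,7 (a full window of length max(S) = 8), so the sequence is purely periodic with period 6.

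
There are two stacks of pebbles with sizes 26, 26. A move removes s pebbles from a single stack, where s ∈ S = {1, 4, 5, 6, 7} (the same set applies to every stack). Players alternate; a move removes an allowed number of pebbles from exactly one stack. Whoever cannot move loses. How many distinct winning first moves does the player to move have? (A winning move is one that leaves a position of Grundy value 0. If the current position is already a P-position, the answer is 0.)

0

All stacks use S = {1, 4, 5, 6, 7}:
n :  0  1  2  3  4  5  6  7  8  9 10 11 12 13 14 15 16 17 18 19 20 21 22 23 24 25 26
G :  0  1  0  1  2  3  2  3  4  5  0  1  0  1  2  3  2  3  4  5  0  1  0  1  2  3  2
Stack A: G(26) = 2.
Stack B: G(26) = 2.
Combined Grundy value = 2 ⊕ 2 = 0.
A winning move leaves total XOR = 0, i.e. changes one component's Grundy value g to g ⊕ X where X is the current total.
Stack A: target g' = 2⊕0 = 2, but every legal move changes the Grundy value (mex property), so 0 moves.
Stack B: target g' = 2⊕0 = 2, but every legal move changes the Grundy value (mex property), so 0 moves.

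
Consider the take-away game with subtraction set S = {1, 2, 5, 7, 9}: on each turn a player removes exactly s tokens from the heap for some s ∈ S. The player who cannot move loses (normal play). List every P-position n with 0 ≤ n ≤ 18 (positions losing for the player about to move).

0, 3, 6, 14, 17

G(0) = 0
G(1) = mex{0} = 1
G(2) = mex{1,0} = 2
G(3) = mex{2,1} = 0
G(4) = mex{0,2} = 1
G(5) = mex{1,0,0} = 2
G(6) = mex{2,1,1} = 0
G(7) = mex{0,2,2,0} = 1
G(8) = mex{1,0,0,1} = 2
G(9) = mex{2,1,1,2,0} = 3
G(10) = mex{3,2,2,0,1} = 4
G(11) = mex{4,3,0,1,2} = 5
G(12) = mex{5,4,1,2,0} = 3
G(13) = mex{3,5,2,0,1} = 4
G(14) = mex{4,3,3,1,2} = 0
G(15) = mex{0,4,4,2,0} = 1
G(16) = mex{1,0,5,3,1} = 2
G(17) = mex{2,1,3,4,2} = 0
G(18) = mex{0,2,4,5,3} = 1
P-positions are exactly the n with G(n) = 0.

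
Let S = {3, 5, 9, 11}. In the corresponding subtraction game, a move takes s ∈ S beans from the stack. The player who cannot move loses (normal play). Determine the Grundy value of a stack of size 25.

1

G(0) = 0
G(1) = mex{} = 0
G(2) = mex{} = 0
G(3) = mex{0} = 1
G(4) = mex{0} = 1
G(5) = mex{0,0} = 1
G(6) = mex{1,0} = 2
G(7) = mex{1,0} = 2
G(8) = mex{1,1} = 0
G(9) = mex{2,1,0} = 3
G(10) = mex{2,1,0} = 3
G(11) = mex{0,2,0,0} = 1
G(12) = mex{3,2,1,0} = 4
G(13) = mex{3,0,1,0} = 2
G(14) = mex{1,3,1,1} = 0
G(15) = mex{4,3,2,1} = 0
G(16) = mex{2,1,2,1} = 0
G(17) = mex{0,4,0,2} = 1
G(18) = mex{0,2,3,2} = 1
G(19) = mex{0,0,3,0} = 1
G(20) = mex{1,0,1,3} = 2
G(21) = mex{1,0,4,3} = 2
G(22) = mex{1,1,2,1} = 0
G(23) = mex{2,1,0,4} = 3
G(24) = mex{2,1,0,2} = 3
G(25) = mex{0,2,0,0} = 1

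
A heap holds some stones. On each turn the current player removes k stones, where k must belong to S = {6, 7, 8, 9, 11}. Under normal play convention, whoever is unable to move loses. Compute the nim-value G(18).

G(0) = 0
G(1) = mex{} = 0
G(2) = mex{} = 0
G(3) = mex{} = 0
G(4) = mex{} = 0
G(5) = mex{} = 0
G(6) = mex{0} = 1
G(7) = mex{0,0} = 1
G(8) = mex{0,0,0} = 1
G(9) = mex{0,0,0,0} = 1
G(10) = mex{0,0,0,0} = 1
G(11) = mex{0,0,0,0,0} = 1
G(12) = mex{1,0,0,0,0} = 2
G(13) = mex{1,1,0,0,0} = 2
G(14) = mex{1,1,1,0,0} = 2
G(15) = mex{1,1,1,1,0} = 2
G(16) = mex{1,1,1,1,0} = 2
G(17) = mex{1,1,1,1,1} = 0
G(18) = mex{2,1,1,1,1} = 0

0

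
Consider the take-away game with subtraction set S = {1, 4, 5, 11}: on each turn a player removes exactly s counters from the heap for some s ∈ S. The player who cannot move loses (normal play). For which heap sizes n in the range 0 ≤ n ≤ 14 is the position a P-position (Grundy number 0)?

0, 2, 8, 10

G(0) = 0
G(1) = mex{0} = 1
G(2) = mex{1} = 0
G(3) = mex{0} = 1
G(4) = mex{1,0} = 2
G(5) = mex{2,1,0} = 3
G(6) = mex{3,0,1} = 2
G(7) = mex{2,1,0} = 3
G(8) = mex{3,2,1} = 0
G(9) = mex{0,3,2} = 1
G(10) = mex{1,2,3} = 0
G(11) = mex{0,3,2,0} = 1
G(12) = mex{1,0,3,1} = 2
G(13) = mex{2,1,0,0} = 3
G(14) = mex{3,0,1,1} = 2
P-positions are exactly the n with G(n) = 0.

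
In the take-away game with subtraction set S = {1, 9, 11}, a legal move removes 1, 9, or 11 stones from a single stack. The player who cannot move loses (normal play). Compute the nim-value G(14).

G(0) = 0
G(1) = mex{0} = 1
G(2) = mex{1} = 0
G(3) = mex{0} = 1
G(4) = mex{1} = 0
G(5) = mex{0} = 1
G(6) = mex{1} = 0
G(7) = mex{0} = 1
G(8) = mex{1} = 0
G(9) = mex{0,0} = 1
G(10) = mex{1,1} = 0
G(11) = mex{0,0,0} = 1
G(12) = mex{1,1,1} = 0
G(13) = mex{0,0,0} = 1
G(14) = mex{1,1,1} = 0

0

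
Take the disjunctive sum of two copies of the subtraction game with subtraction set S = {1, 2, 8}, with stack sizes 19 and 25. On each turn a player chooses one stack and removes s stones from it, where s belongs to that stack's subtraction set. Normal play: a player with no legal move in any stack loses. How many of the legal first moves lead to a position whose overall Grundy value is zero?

0

All stacks use S = {1, 2, 8}:
G(0) = 0
G(1) = mex{0} = 1
G(2) = mex{1,0} = 2
G(3) = mex{2,1} = 0
G(4) = mex{0,2} = 1
G(5) = mex{1,0} = 2
G(6) = mex{2,1} = 0
G(7) = mex{0,2} = 1
G(8) = mex{1,0,0} = 2
G(9) = mex{2,1,1} = 0
G(10) = mex{0,2,2} = 1
G(11) = mex{1,0,0} = 2
G(12) = mex{2,1,1} = 0
G(13) = mex{0,2,2} = 1
G(14) = mex{1,0,0} = 2
G(15) = mex{2,1,1} = 0
G(16) = mex{0,2,2} = 1
G(17) = mex{1,0,0} = 2
G(18) = mex{2,1,1} = 0
G(19) = mex{0,2,2} = 1
G(20) = mex{1,0,0} = 2
G(21) = mex{2,1,1} = 0
G(22) = mex{0,2,2} = 1
G(23) = mex{1,0,0} = 2
G(24) = mex{2,1,1} = 0
G(25) = mex{0,2,2} = 1
Stack A: G(19) = 1.
Stack B: G(25) = 1.
Combined Grundy value = 1 ⊕ 1 = 0.
A winning move leaves total XOR = 0, i.e. changes one component's Grundy value g to g ⊕ X where X is the current total.
Stack A: target g' = 1⊕0 = 1, but every legal move changes the Grundy value (mex property), so 0 moves.
Stack B: target g' = 1⊕0 = 1, but every legal move changes the Grundy value (mex property), so 0 moves.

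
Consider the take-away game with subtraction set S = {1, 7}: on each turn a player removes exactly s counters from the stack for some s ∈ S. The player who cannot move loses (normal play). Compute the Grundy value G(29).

1

n :  0  1  2  3  4  5  6  7  8  9 10 11 12 13 14 15 16 17 18 19 20 21 22 23 24 25 26 27 28 29
G :  0  1  0  1  0  1  0  1  0  1  0  1  0  1  0  1  0  1  0  1  0  1  0  1  0  1  0  1  0  1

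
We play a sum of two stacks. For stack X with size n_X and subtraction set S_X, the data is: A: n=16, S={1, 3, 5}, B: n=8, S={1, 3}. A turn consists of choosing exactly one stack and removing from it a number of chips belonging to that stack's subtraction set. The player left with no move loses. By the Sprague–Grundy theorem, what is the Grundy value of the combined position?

Stack A, S = {1, 3, 5}:
n :  0  1  2  3  4  5  6  7  8  9 10 11 12 13 14 15 16
G :  0  1  0  1  0  1  0  1  0  1  0  1  0  1  0  1  0
G_A(16) = 0.
Stack B, S = {1, 3}:
G(0) = 0
G(1) = mex{0} = 1
G(2) = mex{1} = 0
G(3) = mex{0,0} = 1
G(4) = mex{1,1} = 0
G(5) = mex{0,0} = 1
G(6) = mex{1,1} = 0
G(7) = mex{0,0} = 1
G(8) = mex{1,1} = 0
G_B(8) = 0.
Combined Grundy value = 0 ⊕ 0 = 0.

0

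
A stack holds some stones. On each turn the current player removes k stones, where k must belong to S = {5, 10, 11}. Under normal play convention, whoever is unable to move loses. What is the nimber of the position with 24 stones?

1

n :  0  1  2  3  4  5  6  7  8  9 10 11 12 13 14 15 16 17 18 19 20 21 22 23 24
G :  0  0  0  0  0  1  1  1  1  1  2  2  2  2  2  3  0  0  0  0  0  1  1  1  1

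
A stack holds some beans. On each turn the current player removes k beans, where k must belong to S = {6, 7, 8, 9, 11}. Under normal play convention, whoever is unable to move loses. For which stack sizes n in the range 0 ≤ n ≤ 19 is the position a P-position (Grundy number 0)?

0, 1, 2, 3, 4, 5, 17, 18, 19

n :  0  1  2  3  4  5  6  7  8  9 10 11 12 13 14 15 16 17 18 19
G :  0  0  0  0  0  0  1  1  1  1  1  1  2  2  2  2  2  0  0  0
P-positions are exactly the n with G(n) = 0.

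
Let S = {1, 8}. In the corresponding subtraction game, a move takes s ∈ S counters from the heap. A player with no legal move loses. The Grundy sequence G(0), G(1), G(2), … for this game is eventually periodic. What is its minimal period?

9

n :  0  1  2  3  4  5  6  7  8  9 10 11 12 13 14 15 16 17 18 19
G :  0  1  0  1  0  1  0  1  2  0  1  0  1  0  1  0  1  2  0  1
G(n+9) = G(n) holds for n = 0,…,7 (a full window of length max(S) = 8), so the sequence is purely periodic with period 9.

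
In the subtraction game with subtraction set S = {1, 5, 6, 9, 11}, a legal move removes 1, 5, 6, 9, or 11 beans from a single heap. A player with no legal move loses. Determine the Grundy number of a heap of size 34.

G(0) = 0
G(1) = mex{0} = 1
G(2) = mex{1} = 0
G(3) = mex{0} = 1
G(4) = mex{1} = 0
G(5) = mex{0,0} = 1
G(6) = mex{1,1,0} = 2
G(7) = mex{2,0,1} = 3
G(8) = mex{3,1,0} = 2
G(9) = mex{2,0,1,0} = 3
G(10) = mex{3,1,0,1} = 2
G(11) = mex{2,2,1,0,0} = 3
G(12) = mex{3,3,2,1,1} = 0
G(13) = mex{0,2,3,0,0} = 1
G(14) = mex{1,3,2,1,1} = 0
G(15) = mex{0,2,3,2,0} = 1
G(16) = mex{1,3,2,3,1} = 0
G(17) = mex{0,0,3,2,2} = 1
G(18) = mex{1,1,0,3,3} = 2
G(19) = mex{2,0,1,2,2} = 3
G(20) = mex{3,1,0,3,3} = 2
G(21) = mex{2,0,1,0,2} = 3
G(22) = mex{3,1,0,1,3} = 2
G(23) = mex{2,2,1,0,0} = 3
G(24) = mex{3,3,2,1,1} = 0
G(25) = mex{0,2,3,0,0} = 1
G(26) = mex{1,3,2,1,1} = 0
G(27) = mex{0,2,3,2,0} = 1
G(28) = mex{1,3,2,3,1} = 0
G(29) = mex{0,0,3,2,2} = 1
G(30) = mex{1,1,0,3,3} = 2
G(31) = mex{2,0,1,2,2} = 3
G(32) = mex{3,1,0,3,3} = 2
G(33) = mex{2,0,1,0,2} = 3
G(34) = mex{3,1,0,1,3} = 2

2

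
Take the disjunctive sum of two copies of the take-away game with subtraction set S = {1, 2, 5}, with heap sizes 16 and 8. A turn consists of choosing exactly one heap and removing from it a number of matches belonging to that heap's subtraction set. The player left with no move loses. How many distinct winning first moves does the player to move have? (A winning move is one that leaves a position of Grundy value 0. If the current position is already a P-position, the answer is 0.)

All heaps use S = {1, 2, 5}:
n :  0  1  2  3  4  5  6  7  8  9 10 11 12 13 14 15 16
G :  0  1  2  0  1  2  0  1  2  0  1  2  0  1  2  0  1
Heap A: G(16) = 1.
Heap B: G(8) = 2.
Combined Grundy value = 1 ⊕ 2 = 3.
A winning move leaves total XOR = 0, i.e. changes one component's Grundy value g to g ⊕ X where X is the current total.
Heap A: need g' = 1⊕3 = 2. Options: 16−1→G=0, 16−2→G=2, 16−5→G=2. Hits: 2.
Heap B: need g' = 2⊕3 = 1. Options: 8−1→G=1, 8−2→G=0, 8−5→G=0. Hits: 1.

3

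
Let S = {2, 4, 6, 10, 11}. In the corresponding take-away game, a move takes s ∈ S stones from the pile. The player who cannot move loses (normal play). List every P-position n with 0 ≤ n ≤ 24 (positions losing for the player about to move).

n :  0  1  2  3  4  5  6  7  8  9 10 11 12 13 14 15 16 17 18 19 20 21 22 23 24
G :  0  0  1  1  2  2  3  3  0  0  1  1  2  2  3  3  0  0  1  1  2  2  3  3  0
P-positions are exactly the n with G(n) = 0.

0, 1, 8, 9, 16, 17, 24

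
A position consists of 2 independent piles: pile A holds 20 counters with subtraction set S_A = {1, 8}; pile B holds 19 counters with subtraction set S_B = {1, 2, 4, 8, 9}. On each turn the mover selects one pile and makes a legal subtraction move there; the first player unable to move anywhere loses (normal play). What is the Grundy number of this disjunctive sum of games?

0

Pile A, S = {1, 8}:
G(0) = 0
G(1) = mex{0} = 1
G(2) = mex{1} = 0
G(3) = mex{0} = 1
G(4) = mex{1} = 0
G(5) = mex{0} = 1
G(6) = mex{1} = 0
G(7) = mex{0} = 1
G(8) = mex{1,0} = 2
G(9) = mex{2,1} = 0
G(10) = mex{0,0} = 1
G(11) = mex{1,1} = 0
G(12) = mex{0,0} = 1
G(13) = mex{1,1} = 0
G(14) = mex{0,0} = 1
G(15) = mex{1,1} = 0
G(16) = mex{0,2} = 1
G(17) = mex{1,0} = 2
G(18) = mex{2,1} = 0
G(19) = mex{0,0} = 1
G(20) = mex{1,1} = 0
G_A(20) = 0.
Pile B, S = {1, 2, 4, 8, 9}:
n :  0  1  2  3  4  5  6  7  8  9 10 11 12 13 14 15 16 17 18 19
G :  0  1  2  0  1  2  0  1  2  3  4  5  3  0  1  2  0  1  2  0
G_B(19) = 0.
Combined Grundy value = 0 ⊕ 0 = 0.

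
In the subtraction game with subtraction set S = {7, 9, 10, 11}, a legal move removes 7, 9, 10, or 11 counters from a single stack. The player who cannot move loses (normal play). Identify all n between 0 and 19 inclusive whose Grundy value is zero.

0, 1, 2, 3, 4, 5, 6, 18, 19

G(0) = 0
G(1) = mex{} = 0
G(2) = mex{} = 0
G(3) = mex{} = 0
G(4) = mex{} = 0
G(5) = mex{} = 0
G(6) = mex{} = 0
G(7) = mex{0} = 1
G(8) = mex{0} = 1
G(9) = mex{0,0} = 1
G(10) = mex{0,0,0} = 1
G(11) = mex{0,0,0,0} = 1
G(12) = mex{0,0,0,0} = 1
G(13) = mex{0,0,0,0} = 1
G(14) = mex{1,0,0,0} = 2
G(15) = mex{1,0,0,0} = 2
G(16) = mex{1,1,0,0} = 2
G(17) = mex{1,1,1,0} = 2
G(18) = mex{1,1,1,1} = 0
G(19) = mex{1,1,1,1} = 0
P-positions are exactly the n with G(n) = 0.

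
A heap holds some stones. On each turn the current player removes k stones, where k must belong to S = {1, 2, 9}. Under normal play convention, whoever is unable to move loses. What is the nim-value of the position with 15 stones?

2

n :  0  1  2  3  4  5  6  7  8  9 10 11 12 13 14 15
G :  0  1  2  0  1  2  0  1  2  3  0  1  2  0  1  2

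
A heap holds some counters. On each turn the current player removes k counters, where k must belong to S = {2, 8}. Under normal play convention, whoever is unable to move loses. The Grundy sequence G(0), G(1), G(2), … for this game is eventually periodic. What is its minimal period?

G(0) = 0
G(1) = mex{} = 0
G(2) = mex{0} = 1
G(3) = mex{0} = 1
G(4) = mex{1} = 0
G(5) = mex{1} = 0
G(6) = mex{0} = 1
G(7) = mex{0} = 1
G(8) = mex{1,0} = 2
G(9) = mex{1,0} = 2
G(10) = mex{2,1} = 0
G(11) = mex{2,1} = 0
G(12) = mex{0,0} = 1
G(13) = mex{0,0} = 1
G(14) = mex{1,1} = 0
G(15) = mex{1,1} = 0
G(16) = mex{0,2} = 1
G(17) = mex{0,2} = 1
G(18) = mex{1,0} = 2
G(19) = mex{1,0} = 2
G(20) = mex{2,1} = 0
G(21) = mex{2,1} = 0
G(n+10) = G(n) holds for n = 0,…,7 (a full window of length max(S) = 8), so the sequence is purely periodic with period 10.

10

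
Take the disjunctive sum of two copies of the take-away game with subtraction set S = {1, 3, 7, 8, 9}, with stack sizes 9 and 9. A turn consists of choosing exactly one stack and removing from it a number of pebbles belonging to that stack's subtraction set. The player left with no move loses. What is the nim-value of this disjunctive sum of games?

0

All stacks use S = {1, 3, 7, 8, 9}:
G(0) = 0
G(1) = mex{0} = 1
G(2) = mex{1} = 0
G(3) = mex{0,0} = 1
G(4) = mex{1,1} = 0
G(5) = mex{0,0} = 1
G(6) = mex{1,1} = 0
G(7) = mex{0,0,0} = 1
G(8) = mex{1,1,1,0} = 2
G(9) = mex{2,0,0,1,0} = 3
Stack A: G(9) = 3.
Stack B: G(9) = 3.
Combined Grundy value = 3 ⊕ 3 = 0.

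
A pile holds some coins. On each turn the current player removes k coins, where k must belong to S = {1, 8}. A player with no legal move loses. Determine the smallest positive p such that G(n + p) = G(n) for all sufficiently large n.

n :  0  1  2  3  4  5  6  7  8  9 10 11 12 13 14 15 16 17 18 19
G :  0  1  0  1  0  1  0  1  2  0  1  0  1  0  1  0  1  2  0  1
G(n+9) = G(n) holds for n = 0,…,7 (a full window of length max(S) = 8), so the sequence is purely periodic with period 9.

9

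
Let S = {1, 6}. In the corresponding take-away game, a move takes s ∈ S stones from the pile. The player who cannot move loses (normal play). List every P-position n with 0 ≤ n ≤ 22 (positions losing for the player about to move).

G(0) = 0
G(1) = mex{0} = 1
G(2) = mex{1} = 0
G(3) = mex{0} = 1
G(4) = mex{1} = 0
G(5) = mex{0} = 1
G(6) = mex{1,0} = 2
G(7) = mex{2,1} = 0
G(8) = mex{0,0} = 1
G(9) = mex{1,1} = 0
G(10) = mex{0,0} = 1
G(11) = mex{1,1} = 0
G(12) = mex{0,2} = 1
G(13) = mex{1,0} = 2
G(14) = mex{2,1} = 0
G(15) = mex{0,0} = 1
G(16) = mex{1,1} = 0
G(17) = mex{0,0} = 1
G(18) = mex{1,1} = 0
G(19) = mex{0,2} = 1
G(20) = mex{1,0} = 2
G(21) = mex{2,1} = 0
G(22) = mex{0,0} = 1
P-positions are exactly the n with G(n) = 0.

0, 2, 4, 7, 9, 11, 14, 16, 18, 21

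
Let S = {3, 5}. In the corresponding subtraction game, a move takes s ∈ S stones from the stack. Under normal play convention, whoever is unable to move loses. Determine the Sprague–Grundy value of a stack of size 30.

2

G(0) = 0
G(1) = mex{} = 0
G(2) = mex{} = 0
G(3) = mex{0} = 1
G(4) = mex{0} = 1
G(5) = mex{0,0} = 1
G(6) = mex{1,0} = 2
G(7) = mex{1,0} = 2
G(8) = mex{1,1} = 0
G(9) = mex{2,1} = 0
G(10) = mex{2,1} = 0
G(11) = mex{0,2} = 1
G(12) = mex{0,2} = 1
G(13) = mex{0,0} = 1
G(14) = mex{1,0} = 2
G(15) = mex{1,0} = 2
G(16) = mex{1,1} = 0
G(17) = mex{2,1} = 0
G(18) = mex{2,1} = 0
G(19) = mex{0,2} = 1
G(20) = mex{0,2} = 1
G(21) = mex{0,0} = 1
G(22) = mex{1,0} = 2
G(23) = mex{1,0} = 2
G(24) = mex{1,1} = 0
G(25) = mex{2,1} = 0
G(26) = mex{2,1} = 0
G(27) = mex{0,2} = 1
G(28) = mex{0,2} = 1
G(29) = mex{0,0} = 1
G(30) = mex{1,0} = 2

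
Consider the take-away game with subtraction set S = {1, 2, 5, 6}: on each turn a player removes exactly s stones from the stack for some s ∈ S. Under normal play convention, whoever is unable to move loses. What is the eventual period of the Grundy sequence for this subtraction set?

7

G(0) = 0
G(1) = mex{0} = 1
G(2) = mex{1,0} = 2
G(3) = mex{2,1} = 0
G(4) = mex{0,2} = 1
G(5) = mex{1,0,0} = 2
G(6) = mex{2,1,1,0} = 3
G(7) = mex{3,2,2,1} = 0
G(8) = mex{0,3,0,2} = 1
G(9) = mex{1,0,1,0} = 2
G(10) = mex{2,1,2,1} = 0
G(11) = mex{0,2,3,2} = 1
G(12) = mex{1,0,0,3} = 2
G(13) = mex{2,1,1,0} = 3
G(14) = mex{3,2,2,1} = 0
G(15) = mex{0,3,0,2} = 1
G(n+7) = G(n) holds for n = 0,…,5 (a full window of length max(S) = 6), so the sequence is purely periodic with period 7.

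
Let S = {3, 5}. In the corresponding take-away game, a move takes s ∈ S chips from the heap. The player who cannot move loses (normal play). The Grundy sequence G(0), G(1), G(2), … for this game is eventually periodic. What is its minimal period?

n :  0  1  2  3  4  5  6  7  8  9 10 11 12 13 14 15 16 17
G :  0  0  0  1  1  1  2  2  0  0  0  1  1  1  2  2  0  0
G(n+8) = G(n) holds for n = 0,…,4 (a full window of length max(S) = 5), so the sequence is purely periodic with period 8.

8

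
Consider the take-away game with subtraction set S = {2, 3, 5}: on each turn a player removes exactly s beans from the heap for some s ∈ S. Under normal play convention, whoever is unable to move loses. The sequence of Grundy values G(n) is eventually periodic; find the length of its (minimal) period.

G(0) = 0
G(1) = mex{} = 0
G(2) = mex{0} = 1
G(3) = mex{0,0} = 1
G(4) = mex{1,0} = 2
G(5) = mex{1,1,0} = 2
G(6) = mex{2,1,0} = 3
G(7) = mex{2,2,1} = 0
G(8) = mex{3,2,1} = 0
G(9) = mex{0,3,2} = 1
G(10) = mex{0,0,2} = 1
G(11) = mex{1,0,3} = 2
G(12) = mex{1,1,0} = 2
G(13) = mex{2,1,0} = 3
G(14) = mex{2,2,1} = 0
G(15) = mex{3,2,1} = 0
G(n+7) = G(n) holds for n = 0,…,4 (a full window of length max(S) = 5), so the sequence is purely periodic with period 7.

7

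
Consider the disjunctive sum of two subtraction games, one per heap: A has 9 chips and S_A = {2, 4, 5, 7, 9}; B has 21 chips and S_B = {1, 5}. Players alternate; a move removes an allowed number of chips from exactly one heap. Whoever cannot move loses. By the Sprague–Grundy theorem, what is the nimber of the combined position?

Heap A, S = {2, 4, 5, 7, 9}:
G(0) = 0
G(1) = mex{} = 0
G(2) = mex{0} = 1
G(3) = mex{0} = 1
G(4) = mex{1,0} = 2
G(5) = mex{1,0,0} = 2
G(6) = mex{2,1,0} = 3
G(7) = mex{2,1,1,0} = 3
G(8) = mex{3,2,1,0} = 4
G(9) = mex{3,2,2,1,0} = 4
G_A(9) = 4.
Heap B, S = {1, 5}:
n :  0  1  2  3  4  5  6  7  8  9 10 11 12 13 14 15 16 17 18 19 20 21
G :  0  1  0  1  0  1  0  1  0  1  0  1  0  1  0  1  0  1  0  1  0  1
G_B(21) = 1.
Combined Grundy value = 4 ⊕ 1 = 5.

5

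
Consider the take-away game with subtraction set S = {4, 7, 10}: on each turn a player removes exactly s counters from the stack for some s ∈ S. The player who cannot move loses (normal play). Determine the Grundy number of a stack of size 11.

2

G(0) = 0
G(1) = mex{} = 0
G(2) = mex{} = 0
G(3) = mex{} = 0
G(4) = mex{0} = 1
G(5) = mex{0} = 1
G(6) = mex{0} = 1
G(7) = mex{0,0} = 1
G(8) = mex{1,0} = 2
G(9) = mex{1,0} = 2
G(10) = mex{1,0,0} = 2
G(11) = mex{1,1,0} = 2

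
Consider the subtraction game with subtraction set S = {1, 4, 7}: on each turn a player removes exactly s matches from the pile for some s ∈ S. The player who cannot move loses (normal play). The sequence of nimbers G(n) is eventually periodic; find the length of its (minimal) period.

8

G(0) = 0
G(1) = mex{0} = 1
G(2) = mex{1} = 0
G(3) = mex{0} = 1
G(4) = mex{1,0} = 2
G(5) = mex{2,1} = 0
G(6) = mex{0,0} = 1
G(7) = mex{1,1,0} = 2
G(8) = mex{2,2,1} = 0
G(9) = mex{0,0,0} = 1
G(10) = mex{1,1,1} = 0
G(11) = mex{0,2,2} = 1
G(12) = mex{1,0,0} = 2
G(13) = mex{2,1,1} = 0
G(14) = mex{0,0,2} = 1
G(15) = mex{1,1,0} = 2
G(16) = mex{2,2,1} = 0
G(17) = mex{0,0,0} = 1
G(n+8) = G(n) holds for n = 0,…,6 (a full window of length max(S) = 7), so the sequence is purely periodic with period 8.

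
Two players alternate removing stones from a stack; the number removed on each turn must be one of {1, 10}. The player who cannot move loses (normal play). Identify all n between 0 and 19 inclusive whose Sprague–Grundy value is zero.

G(0) = 0
G(1) = mex{0} = 1
G(2) = mex{1} = 0
G(3) = mex{0} = 1
G(4) = mex{1} = 0
G(5) = mex{0} = 1
G(6) = mex{1} = 0
G(7) = mex{0} = 1
G(8) = mex{1} = 0
G(9) = mex{0} = 1
G(10) = mex{1,0} = 2
G(11) = mex{2,1} = 0
G(12) = mex{0,0} = 1
G(13) = mex{1,1} = 0
G(14) = mex{0,0} = 1
G(15) = mex{1,1} = 0
G(16) = mex{0,0} = 1
G(17) = mex{1,1} = 0
G(18) = mex{0,0} = 1
G(19) = mex{1,1} = 0
P-positions are exactly the n with G(n) = 0.

0, 2, 4, 6, 8, 11, 13, 15, 17, 19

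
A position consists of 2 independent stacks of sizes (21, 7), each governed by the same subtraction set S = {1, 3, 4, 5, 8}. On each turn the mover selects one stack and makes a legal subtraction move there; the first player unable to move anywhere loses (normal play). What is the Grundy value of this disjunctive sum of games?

All stacks use S = {1, 3, 4, 5, 8}:
G(0) = 0
G(1) = mex{0} = 1
G(2) = mex{1} = 0
G(3) = mex{0,0} = 1
G(4) = mex{1,1,0} = 2
G(5) = mex{2,0,1,0} = 3
G(6) = mex{3,1,0,1} = 2
G(7) = mex{2,2,1,0} = 3
G(8) = mex{3,3,2,1,0} = 4
G(9) = mex{4,2,3,2,1} = 0
G(10) = mex{0,3,2,3,0} = 1
G(11) = mex{1,4,3,2,1} = 0
G(12) = mex{0,0,4,3,2} = 1
G(13) = mex{1,1,0,4,3} = 2
G(14) = mex{2,0,1,0,2} = 3
G(15) = mex{3,1,0,1,3} = 2
G(16) = mex{2,2,1,0,4} = 3
G(17) = mex{3,3,2,1,0} = 4
G(18) = mex{4,2,3,2,1} = 0
G(19) = mex{0,3,2,3,0} = 1
G(20) = mex{1,4,3,2,1} = 0
G(21) = mex{0,0,4,3,2} = 1
Stack A: G(21) = 1.
Stack B: G(7) = 3.
Combined Grundy value = 1 ⊕ 3 = 2.

2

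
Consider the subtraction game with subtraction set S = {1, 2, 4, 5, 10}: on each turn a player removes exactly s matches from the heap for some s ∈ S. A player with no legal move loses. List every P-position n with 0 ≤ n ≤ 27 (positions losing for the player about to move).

0, 3, 6, 9, 12, 15, 18, 21, 24, 27

G(0) = 0
G(1) = mex{0} = 1
G(2) = mex{1,0} = 2
G(3) = mex{2,1} = 0
G(4) = mex{0,2,0} = 1
G(5) = mex{1,0,1,0} = 2
G(6) = mex{2,1,2,1} = 0
G(7) = mex{0,2,0,2} = 1
G(8) = mex{1,0,1,0} = 2
G(9) = mex{2,1,2,1} = 0
G(10) = mex{0,2,0,2,0} = 1
G(11) = mex{1,0,1,0,1} = 2
G(12) = mex{2,1,2,1,2} = 0
G(13) = mex{0,2,0,2,0} = 1
G(14) = mex{1,0,1,0,1} = 2
G(15) = mex{2,1,2,1,2} = 0
G(16) = mex{0,2,0,2,0} = 1
G(17) = mex{1,0,1,0,1} = 2
G(18) = mex{2,1,2,1,2} = 0
G(19) = mex{0,2,0,2,0} = 1
G(20) = mex{1,0,1,0,1} = 2
G(21) = mex{2,1,2,1,2} = 0
G(22) = mex{0,2,0,2,0} = 1
G(23) = mex{1,0,1,0,1} = 2
G(24) = mex{2,1,2,1,2} = 0
G(25) = mex{0,2,0,2,0} = 1
G(26) = mex{1,0,1,0,1} = 2
G(27) = mex{2,1,2,1,2} = 0
P-positions are exactly the n with G(n) = 0.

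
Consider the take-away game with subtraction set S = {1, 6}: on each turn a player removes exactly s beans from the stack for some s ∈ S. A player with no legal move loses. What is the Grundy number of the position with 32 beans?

0

n :  0  1  2  3  4  5  6  7  8  9 10 11 12 13 14 15 16 17 18 19 20 21 22 23 24 25 26 27 28 29 30 31 32
G :  0  1  0  1  0  1  2  0  1  0  1  0  1  2  0  1  0  1  0  1  2  0  1  0  1  0  1  2  0  1  0  1  0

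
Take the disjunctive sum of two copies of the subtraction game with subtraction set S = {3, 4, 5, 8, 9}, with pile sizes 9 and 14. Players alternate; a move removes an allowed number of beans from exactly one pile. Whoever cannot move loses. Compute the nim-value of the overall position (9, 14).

3

All piles use S = {3, 4, 5, 8, 9}:
G(0) = 0
G(1) = mex{} = 0
G(2) = mex{} = 0
G(3) = mex{0} = 1
G(4) = mex{0,0} = 1
G(5) = mex{0,0,0} = 1
G(6) = mex{1,0,0} = 2
G(7) = mex{1,1,0} = 2
G(8) = mex{1,1,1,0} = 2
G(9) = mex{2,1,1,0,0} = 3
G(10) = mex{2,2,1,0,0} = 3
G(11) = mex{2,2,2,1,0} = 3
G(12) = mex{3,2,2,1,1} = 0
G(13) = mex{3,3,2,1,1} = 0
G(14) = mex{3,3,3,2,1} = 0
Pile A: G(9) = 3.
Pile B: G(14) = 0.
Combined Grundy value = 3 ⊕ 0 = 3.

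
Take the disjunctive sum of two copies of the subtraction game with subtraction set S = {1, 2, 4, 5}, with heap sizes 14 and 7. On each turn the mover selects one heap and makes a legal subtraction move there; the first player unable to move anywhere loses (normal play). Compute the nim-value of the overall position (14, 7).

All heaps use S = {1, 2, 4, 5}:
G(0) = 0
G(1) = mex{0} = 1
G(2) = mex{1,0} = 2
G(3) = mex{2,1} = 0
G(4) = mex{0,2,0} = 1
G(5) = mex{1,0,1,0} = 2
G(6) = mex{2,1,2,1} = 0
G(7) = mex{0,2,0,2} = 1
G(8) = mex{1,0,1,0} = 2
G(9) = mex{2,1,2,1} = 0
G(10) = mex{0,2,0,2} = 1
G(11) = mex{1,0,1,0} = 2
G(12) = mex{2,1,2,1} = 0
G(13) = mex{0,2,0,2} = 1
G(14) = mex{1,0,1,0} = 2
Heap A: G(14) = 2.
Heap B: G(7) = 1.
Combined Grundy value = 2 ⊕ 1 = 3.

3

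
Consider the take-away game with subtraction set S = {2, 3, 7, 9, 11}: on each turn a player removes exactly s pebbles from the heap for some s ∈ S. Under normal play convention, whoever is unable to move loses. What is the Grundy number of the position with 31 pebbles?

4

n :  0  1  2  3  4  5  6  7  8  9 10 11 12 13 14 15 16 17 18 19 20 21 22 23 24 25 26 27 28 29 30 31
G :  0  0  1  1  2  0  0  1  1  2  2  3  3  4  2  5  3  3  0  0  1  1  2  0  0  1  1  2  2  3  3  4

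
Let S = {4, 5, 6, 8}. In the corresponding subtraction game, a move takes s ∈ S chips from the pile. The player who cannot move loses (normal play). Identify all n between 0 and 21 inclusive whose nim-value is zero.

n :  0  1  2  3  4  5  6  7  8  9 10 11 12 13 14 15 16 17 18 19 20 21
G :  0  0  0  0  1  1  1  1  2  2  2  2  0  0  0  0  1  1  1  1  2  2
P-positions are exactly the n with G(n) = 0.

0, 1, 2, 3, 12, 13, 14, 15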